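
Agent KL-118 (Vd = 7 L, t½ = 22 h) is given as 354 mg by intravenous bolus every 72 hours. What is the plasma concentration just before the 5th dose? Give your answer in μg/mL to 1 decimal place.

5.8 μg/mL

f = (1/2)^(τ/t½) = (1/2)^(72/22) ≈ 0.1035.
C₀ = D/Vd = 354/7 ≈ 50.571 μg/mL.
Before the 5th dose, 4 doses have been given. Superposition: Cmin = C₀·(f + f² + … + f^4).
≈ 50.571 × (0.1035 + 0.0107 + 0.0011 + 0.0001) ≈ 50.571 × 0.1154 ≈ 5.836 μg/mL.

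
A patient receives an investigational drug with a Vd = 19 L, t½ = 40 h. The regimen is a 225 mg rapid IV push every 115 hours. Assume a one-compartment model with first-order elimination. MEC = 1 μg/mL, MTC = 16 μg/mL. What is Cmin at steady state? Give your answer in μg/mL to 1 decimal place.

1.9 μg/mL

k = ln2/t½ = ln2/40 ≈ 0.017329 h⁻¹; fraction remaining f = e^(−kτ) = e^(−0.017329×115) ≈ 0.1363.
At steady state, accumulation factor R = 1/(1 − e^(−kτ)) ≈ 1.1578.
Single-dose peak C₀ = D/Vd = 225/19 ≈ 11.842 μg/mL.
Cmax,ss = C₀/(1 − f) ≈ 11.842/0.8637 ≈ 13.711 μg/mL.
One interval later, Cmin,ss = Cmax,ss·e^(−kτ) ≈ 13.711 × 0.1363 ≈ 1.869 μg/mL.
Trough 1.9 μg/mL vs MEC 1 μg/mL: adequate.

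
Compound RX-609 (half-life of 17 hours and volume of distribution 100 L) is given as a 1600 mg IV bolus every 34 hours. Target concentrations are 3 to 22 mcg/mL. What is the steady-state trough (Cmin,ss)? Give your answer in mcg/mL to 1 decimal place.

5.3 mcg/mL

The dosing interval is 2 half-lives, so f = 2^(−2) = 0.25.
At steady state, R = 1/(1 − 0.25) = 4/3.
Single-dose peak C₀ = D/Vd = 1600/100 = 16 mcg/mL.
Steady-state peak Cmax,ss = C₀·R = 16 × 4/3 ≈ 21.333 mcg/mL.
Steady-state trough Cmin,ss = Cmax,ss·f ≈ 21.333 × 0.25 ≈ 5.333 mcg/mL.
Trough 5.3 mcg/mL vs MEC 3 mcg/mL: adequate.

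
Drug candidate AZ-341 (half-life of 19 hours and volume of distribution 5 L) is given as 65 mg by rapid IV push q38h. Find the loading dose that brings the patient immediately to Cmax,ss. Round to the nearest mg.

f = (1/2)^(38/19) ≈ 0.250000; accumulation ratio R = 1/(1−f) ≈ 1.33333.
Loading dose to hit Cmax,ss on first dose: D_load = D_maint·R ≈ 65 × 1.33333 ≈ 86.67 mg.

87 mg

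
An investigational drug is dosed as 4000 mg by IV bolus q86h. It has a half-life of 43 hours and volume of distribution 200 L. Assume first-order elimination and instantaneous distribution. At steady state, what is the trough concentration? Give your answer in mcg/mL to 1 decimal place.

τ = 86 h = 2 half-lives, so f = (1/2)^2 = 0.25.
Accumulation ratio R = 1/(1 − f) = 1/0.75 = 4/3.
Single-dose peak C₀ = D/Vd = 4000/200 = 20 mcg/mL.
Steady-state peak Cmax,ss = C₀·R = 20 × 4/3 ≈ 26.667 mcg/mL.
Steady-state trough Cmin,ss = Cmax,ss·f ≈ 26.667 × 0.25 ≈ 6.667 mcg/mL.

6.7 mcg/mL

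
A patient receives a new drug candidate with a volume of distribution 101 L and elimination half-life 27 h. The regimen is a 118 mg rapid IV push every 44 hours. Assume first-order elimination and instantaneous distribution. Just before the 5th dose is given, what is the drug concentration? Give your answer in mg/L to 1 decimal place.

f = (1/2)^(τ/t½) = (1/2)^(44/27) ≈ 0.3232.
C₀ = D/Vd = 118/101 ≈ 1.168 mg/L.
Before the 5th dose, 4 doses have been given. Superposition: Cmin = C₀·(f + f² + … + f^4).
≈ 1.168 × (0.3232 + 0.1045 + 0.0338 + 0.0109) ≈ 1.168 × 0.4724 ≈ 0.552 mg/L.

0.6 mg/L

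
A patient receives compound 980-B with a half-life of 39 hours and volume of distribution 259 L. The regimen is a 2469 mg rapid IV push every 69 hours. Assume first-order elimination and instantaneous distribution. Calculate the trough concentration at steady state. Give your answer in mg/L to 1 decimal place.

4.0 mg/L

k = ln2/t½ = ln2/39 ≈ 0.017773 h⁻¹; fraction remaining f = e^(−kτ) = e^(−0.017773×69) ≈ 0.2934.
At steady state, accumulation factor R = 1/(1 − e^(−kτ)) ≈ 1.4152.
Each bolus raises the concentration by D/Vd = 2469/259 ≈ 9.533 mg/L.
Cmax,ss = C₀/(1 − f) ≈ 9.533/0.7066 ≈ 13.491 mg/L.
Steady-state trough Cmin,ss = Cmax,ss·f ≈ 13.491 × 0.2934 ≈ 3.958 mg/L.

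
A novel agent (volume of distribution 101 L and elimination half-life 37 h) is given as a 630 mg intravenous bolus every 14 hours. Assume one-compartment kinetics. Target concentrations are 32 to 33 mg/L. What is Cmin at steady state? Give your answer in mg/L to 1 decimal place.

20.8 mg/L

Over one 14-h interval, 14/37 ≈ 0.37838 half-lives elapse, leaving f ≈ 0.7693 of each dose.
At steady state, accumulation factor R = 1/(1 − e^(−kτ)) ≈ 4.3346.
Each bolus raises the concentration by D/Vd = 630/101 ≈ 6.238 mg/L.
Steady-state peak Cmax,ss = C₀·R ≈ 6.238 × 4.3346 ≈ 27.039 mg/L.
One interval later, Cmin,ss = Cmax,ss·e^(−kτ) ≈ 27.039 × 0.7693 ≈ 20.801 mg/L.
Trough 20.8 mg/L vs MEC 32 mg/L: subtherapeutic.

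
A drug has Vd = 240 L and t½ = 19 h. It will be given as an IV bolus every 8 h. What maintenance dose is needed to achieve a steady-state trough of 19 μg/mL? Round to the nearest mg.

τ/t½ = 8/19 ≈ 0.42105, so f = (1/2)^(8/19) ≈ 0.746879.
Cmin,ss = (D/Vd)·f/(1−f), so D = Cmin,ss·Vd·(1−f)/f.
D = 19 × 240 × (1−f)/f ≈ 19 × 240 × 0.33890 ≈ 1545.38 mg.

1545 mg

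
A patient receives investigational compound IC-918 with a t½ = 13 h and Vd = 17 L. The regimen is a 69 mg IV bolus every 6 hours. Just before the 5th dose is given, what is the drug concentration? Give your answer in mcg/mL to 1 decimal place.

f = (1/2)^(τ/t½) = (1/2)^(6/13) ≈ 0.7262.
C₀ = D/Vd = 69/17 ≈ 4.059 mcg/mL.
Before the 5th dose, 4 doses have been given. Superposition: Cmin = C₀·(f + f² + … + f^4).
≈ 4.059 × (0.7262 + 0.5274 + 0.3830 + 0.2781) ≈ 4.059 × 1.9147 ≈ 7.772 mcg/mL.

7.8 mcg/mL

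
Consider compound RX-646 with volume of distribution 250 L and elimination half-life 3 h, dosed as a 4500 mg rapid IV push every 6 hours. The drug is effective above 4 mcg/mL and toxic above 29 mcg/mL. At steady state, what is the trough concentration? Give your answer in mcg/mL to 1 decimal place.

6.0 mcg/mL

τ = 6 h = 2 half-lives, so f = (1/2)^2 = 0.25.
Accumulation ratio R = 1/(1 − f) = 1/0.75 = 4/3.
Single-dose peak C₀ = D/Vd = 4500/250 = 18 mcg/mL.
Steady-state peak Cmax,ss = C₀·R = 18 × 4/3 ≈ 24.000 mcg/mL.
Steady-state trough Cmin,ss = Cmax,ss·f ≈ 24.000 × 0.25 ≈ 6.000 mcg/mL.
Trough 6.0 mcg/mL vs MEC 4 mcg/mL: adequate.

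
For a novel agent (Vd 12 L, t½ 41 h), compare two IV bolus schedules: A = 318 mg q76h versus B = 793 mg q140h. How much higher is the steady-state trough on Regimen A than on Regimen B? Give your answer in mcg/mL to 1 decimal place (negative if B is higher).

3.3 mcg/mL

Regimen A: f = (1/2)^(76/41) ≈ 0.2767; Cmin,ss = (318/12)·f/(1−f) ≈ 10.138 mcg/mL.
Regimen B: f = (1/2)^(140/41) ≈ 0.0938; Cmin,ss = (793/12)·f/(1−f) ≈ 6.840 mcg/mL.
Difference ≈ 10.138 − 6.840 ≈ 3.298 mcg/mL.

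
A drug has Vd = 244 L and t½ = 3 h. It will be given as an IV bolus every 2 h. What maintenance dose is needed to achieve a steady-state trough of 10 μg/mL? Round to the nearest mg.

τ/t½ = 2/3 ≈ 0.66667, so f = (1/2)^(2/3) ≈ 0.629961.
Cmin,ss = (D/Vd)·f/(1−f), so D = Cmin,ss·Vd·(1−f)/f.
D = 10 × 244 × (1−f)/f ≈ 10 × 244 × 0.58740 ≈ 1433.26 mg.

1433 mg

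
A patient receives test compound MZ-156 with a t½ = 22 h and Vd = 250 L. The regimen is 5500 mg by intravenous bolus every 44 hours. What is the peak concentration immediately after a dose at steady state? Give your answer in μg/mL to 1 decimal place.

τ = 44 h = 2 half-lives, so f = (1/2)^2 = 0.25.
Accumulation ratio R = 1/(1 − f) = 1/0.75 = 4/3.
Single-dose peak C₀ = D/Vd = 5500/250 = 22 μg/mL.
Steady-state peak Cmax,ss = C₀·R = 22 × 4/3 ≈ 29.333 μg/mL.

29.3 μg/mL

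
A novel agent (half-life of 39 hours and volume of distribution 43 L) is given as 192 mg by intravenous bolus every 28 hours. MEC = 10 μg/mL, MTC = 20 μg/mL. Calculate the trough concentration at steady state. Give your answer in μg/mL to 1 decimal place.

k = ln2/t½ = ln2/39 ≈ 0.017773 h⁻¹; fraction remaining f = e^(−kτ) = e^(−0.017773×28) ≈ 0.6080.
Each bolus raises the concentration by D/Vd = 192/43 ≈ 4.465 μg/mL.
Steady-state trough Cmin,ss = C₀·f/(1−f) ≈ 4.465 × 0.6080/0.3920 ≈ 6.925 μg/mL.
Trough 6.9 μg/mL vs MEC 10 μg/mL: subtherapeutic.

6.9 μg/mL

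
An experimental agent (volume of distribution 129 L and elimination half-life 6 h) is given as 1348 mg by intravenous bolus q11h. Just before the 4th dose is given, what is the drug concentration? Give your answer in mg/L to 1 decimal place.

4.0 mg/L

f = (1/2)^(τ/t½) = (1/2)^(11/6) ≈ 0.2806.
C₀ = D/Vd = 1348/129 ≈ 10.450 mg/L.
Before the 4th dose, 3 doses have been given. Superposition: Cmin = C₀·(f + f² + … + f^3).
≈ 10.450 × (0.2806 + 0.0787 + 0.0221) ≈ 10.450 × 0.3814 ≈ 3.986 mg/L.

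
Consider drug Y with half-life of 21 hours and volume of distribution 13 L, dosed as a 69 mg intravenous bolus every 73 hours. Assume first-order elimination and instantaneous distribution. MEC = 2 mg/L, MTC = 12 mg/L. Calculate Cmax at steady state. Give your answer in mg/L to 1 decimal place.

k = ln2/t½ = ln2/21 ≈ 0.033007 h⁻¹; fraction remaining f = e^(−kτ) = e^(−0.033007×73) ≈ 0.0899.
Accumulation ratio R = 1/(1 − f) ≈ 1/0.9101 ≈ 1.0988.
Each bolus raises the concentration by D/Vd = 69/13 ≈ 5.308 mg/L.
Steady-state peak Cmax,ss = C₀·R ≈ 5.308 × 1.0988 ≈ 5.832 mg/L.
Peak 5.8 mg/L vs MTC 12 mg/L: below toxic threshold.

5.8 mg/L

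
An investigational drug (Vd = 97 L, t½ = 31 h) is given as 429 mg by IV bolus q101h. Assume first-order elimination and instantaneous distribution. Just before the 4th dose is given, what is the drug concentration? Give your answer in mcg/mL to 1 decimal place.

0.5 mcg/mL

f = (1/2)^(τ/t½) = (1/2)^(101/31) ≈ 0.1045.
C₀ = D/Vd = 429/97 ≈ 4.423 mcg/mL.
Before the 4th dose, 3 doses have been given. Superposition: Cmin = C₀·(f + f² + … + f^3).
≈ 4.423 × (0.1045 + 0.0109 + 0.0011) ≈ 4.423 × 0.1165 ≈ 0.515 mcg/mL.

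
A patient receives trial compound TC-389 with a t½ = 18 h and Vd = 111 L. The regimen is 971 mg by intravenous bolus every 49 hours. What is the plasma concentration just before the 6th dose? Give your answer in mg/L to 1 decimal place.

1.6 mg/L

f = (1/2)^(τ/t½) = (1/2)^(49/18) ≈ 0.1515.
C₀ = D/Vd = 971/111 ≈ 8.748 mg/L.
Before the 6th dose, 5 doses have been given. Superposition: Cmin = C₀·(f + f² + … + f^5).
≈ 8.748 × (0.1515 + 0.0230 + 0.0035 + 0.0005 + 0.0001) ≈ 8.748 × 0.1786 ≈ 1.562 mg/L.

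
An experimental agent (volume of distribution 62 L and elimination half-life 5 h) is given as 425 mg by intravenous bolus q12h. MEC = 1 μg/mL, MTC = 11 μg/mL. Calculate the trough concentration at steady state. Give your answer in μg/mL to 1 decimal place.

τ/t½ = 12/5 ≈ 2.4, so fraction remaining f = (1/2)^(12/5) ≈ 0.1895.
Each bolus raises the concentration by D/Vd = 425/62 ≈ 6.855 μg/mL.
Steady-state trough Cmin,ss = C₀·f/(1−f) ≈ 6.855 × 0.1895/0.8105 ≈ 1.603 μg/mL.
Trough 1.6 μg/mL vs MEC 1 μg/mL: adequate.

1.6 μg/mL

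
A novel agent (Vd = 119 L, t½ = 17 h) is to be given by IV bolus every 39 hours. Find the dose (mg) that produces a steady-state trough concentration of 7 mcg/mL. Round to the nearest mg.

3252 mg

τ/t½ = 39/17 ≈ 2.2941, so f = (1/2)^(39/17) ≈ 0.203893.
Cmin,ss = (D/Vd)·f/(1−f), so D = Cmin,ss·Vd·(1−f)/f.
D = 7 × 119 × (1−f)/f ≈ 7 × 119 × 3.90453 ≈ 3252.47 mg.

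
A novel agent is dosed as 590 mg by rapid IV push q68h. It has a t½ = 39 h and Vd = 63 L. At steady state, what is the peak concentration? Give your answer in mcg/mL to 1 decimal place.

Over one 68-h interval, 68/39 ≈ 1.7436 half-lives elapse, leaving f ≈ 0.2986 of each dose.
At steady state, accumulation factor R = 1/(1 − e^(−kτ)) ≈ 1.4257.
Single-dose peak C₀ = D/Vd = 590/63 ≈ 9.365 mcg/mL.
Steady-state peak Cmax,ss = C₀·R ≈ 9.365 × 1.4257 ≈ 13.352 mcg/mL.

13.4 mcg/mL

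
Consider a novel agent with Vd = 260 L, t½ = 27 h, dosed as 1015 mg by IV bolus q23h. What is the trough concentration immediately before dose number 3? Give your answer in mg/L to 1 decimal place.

3.4 mg/L

f = (1/2)^(τ/t½) = (1/2)^(23/27) ≈ 0.5541.
C₀ = D/Vd = 1015/260 ≈ 3.904 mg/L.
Before the 3rd dose, 2 doses have been given. Superposition: Cmin = C₀·(f + f²).
≈ 3.904 × (0.5541 + 0.3070) ≈ 3.904 × 0.8611 ≈ 3.362 mg/L.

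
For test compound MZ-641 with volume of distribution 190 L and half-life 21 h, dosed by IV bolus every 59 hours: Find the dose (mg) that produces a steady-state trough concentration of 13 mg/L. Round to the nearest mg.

τ/t½ = 59/21 ≈ 2.8095, so f = (1/2)^(59/21) ≈ 0.142643.
Cmin,ss = (D/Vd)·f/(1−f), so D = Cmin,ss·Vd·(1−f)/f.
D = 13 × 190 × (1−f)/f ≈ 13 × 190 × 6.01051 ≈ 14845.96 mg.

14846 mg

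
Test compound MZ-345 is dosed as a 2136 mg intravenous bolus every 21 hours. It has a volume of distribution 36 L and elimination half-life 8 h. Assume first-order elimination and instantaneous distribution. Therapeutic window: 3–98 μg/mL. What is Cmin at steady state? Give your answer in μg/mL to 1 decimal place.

k = ln2/t½ = ln2/8 ≈ 0.086643 h⁻¹; fraction remaining f = e^(−kτ) = e^(−0.086643×21) ≈ 0.1621.
Accumulation ratio R = 1/(1 − f) ≈ 1/0.8379 ≈ 1.1935.
Single-dose peak C₀ = D/Vd = 2136/36 ≈ 59.333 μg/mL.
Cmax,ss = C₀/(1 − f) ≈ 59.333/0.8379 ≈ 70.812 μg/mL.
One interval later, Cmin,ss = Cmax,ss·e^(−kτ) ≈ 70.812 × 0.1621 ≈ 11.479 μg/mL.
Trough 11.5 μg/mL vs MEC 3 μg/mL: adequate.

11.5 μg/mL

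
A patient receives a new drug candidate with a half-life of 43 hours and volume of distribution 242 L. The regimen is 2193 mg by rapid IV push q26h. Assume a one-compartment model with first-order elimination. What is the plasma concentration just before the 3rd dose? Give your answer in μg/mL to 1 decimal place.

9.9 μg/mL

f = (1/2)^(τ/t½) = (1/2)^(26/43) ≈ 0.6576.
C₀ = D/Vd = 2193/242 ≈ 9.062 μg/mL.
Before the 3rd dose, 2 doses have been given. Superposition: Cmin = C₀·(f + f²).
≈ 9.062 × (0.6576 + 0.4324) ≈ 9.062 × 1.0900 ≈ 9.878 μg/mL.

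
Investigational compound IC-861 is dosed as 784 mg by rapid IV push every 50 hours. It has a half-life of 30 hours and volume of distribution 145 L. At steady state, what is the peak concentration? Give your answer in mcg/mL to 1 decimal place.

k = ln2/t½ = ln2/30 ≈ 0.023105 h⁻¹; fraction remaining f = e^(−kτ) = e^(−0.023105×50) ≈ 0.3150.
At steady state, accumulation factor R = 1/(1 − e^(−kτ)) ≈ 1.4599.
Single-dose peak C₀ = D/Vd = 784/145 ≈ 5.407 mcg/mL.
Steady-state peak Cmax,ss = C₀·R ≈ 5.407 × 1.4599 ≈ 7.894 mcg/mL.

7.9 mcg/mL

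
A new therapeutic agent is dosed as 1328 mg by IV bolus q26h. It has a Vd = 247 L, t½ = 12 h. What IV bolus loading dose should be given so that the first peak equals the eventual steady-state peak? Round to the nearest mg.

f = (1/2)^(26/12) ≈ 0.222725; accumulation ratio R = 1/(1−f) ≈ 1.28655.
Loading dose to hit Cmax,ss on first dose: D_load = D_maint·R ≈ 1328 × 1.28655 ≈ 1708.54 mg.

1709 mg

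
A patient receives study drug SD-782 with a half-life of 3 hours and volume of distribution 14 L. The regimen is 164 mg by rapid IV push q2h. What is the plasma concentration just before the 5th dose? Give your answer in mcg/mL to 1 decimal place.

f = (1/2)^(τ/t½) = (1/2)^(2/3) ≈ 0.6300.
C₀ = D/Vd = 164/14 ≈ 11.714 mcg/mL.
Before the 5th dose, 4 doses have been given. Superposition: Cmin = C₀·(f + f² + … + f^4).
≈ 11.714 × (0.6300 + 0.3969 + 0.2500 + 0.1575) ≈ 11.714 × 1.4344 ≈ 16.803 mcg/mL.

16.8 mcg/mL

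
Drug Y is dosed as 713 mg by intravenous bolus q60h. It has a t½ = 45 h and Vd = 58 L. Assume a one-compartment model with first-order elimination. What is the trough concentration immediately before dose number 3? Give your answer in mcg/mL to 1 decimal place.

f = (1/2)^(τ/t½) = (1/2)^(60/45) ≈ 0.3969.
C₀ = D/Vd = 713/58 ≈ 12.293 mcg/mL.
Before the 3rd dose, 2 doses have been given. Superposition: Cmin = C₀·(f + f²).
≈ 12.293 × (0.3969 + 0.1575) ≈ 12.293 × 0.5544 ≈ 6.815 mcg/mL.

6.8 mcg/mL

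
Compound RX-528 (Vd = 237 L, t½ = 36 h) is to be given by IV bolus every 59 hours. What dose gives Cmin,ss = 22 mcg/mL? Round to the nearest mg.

τ/t½ = 59/36 ≈ 1.6389, so f = (1/2)^(59/36) ≈ 0.321104.
Cmin,ss = (D/Vd)·f/(1−f), so D = Cmin,ss·Vd·(1−f)/f.
D = 22 × 237 × (1−f)/f ≈ 22 × 237 × 2.11426 ≈ 11023.75 mg.

11024 mg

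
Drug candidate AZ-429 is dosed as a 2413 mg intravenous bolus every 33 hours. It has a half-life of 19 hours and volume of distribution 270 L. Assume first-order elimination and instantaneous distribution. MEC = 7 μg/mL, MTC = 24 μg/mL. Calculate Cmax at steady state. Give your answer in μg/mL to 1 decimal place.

12.8 μg/mL

k = ln2/t½ = ln2/19 ≈ 0.036481 h⁻¹; fraction remaining f = e^(−kτ) = e^(−0.036481×33) ≈ 0.3000.
At steady state, accumulation factor R = 1/(1 − e^(−kτ)) ≈ 1.4286.
Each bolus raises the concentration by D/Vd = 2413/270 ≈ 8.937 μg/mL.
Cmax,ss = C₀/(1 − f) ≈ 8.937/0.7000 ≈ 12.767 μg/mL.
Peak 12.8 μg/mL vs MTC 24 μg/mL: below toxic threshold.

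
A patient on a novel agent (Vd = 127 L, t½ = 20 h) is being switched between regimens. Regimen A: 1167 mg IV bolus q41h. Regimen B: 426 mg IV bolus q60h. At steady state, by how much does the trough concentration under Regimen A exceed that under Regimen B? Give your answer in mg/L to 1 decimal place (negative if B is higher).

Regimen A: f = (1/2)^(41/20) ≈ 0.2415; Cmin,ss = (1167/127)·f/(1−f) ≈ 2.926 mg/L.
Regimen B: f = (1/2)^(60/20) ≈ 0.1250; Cmin,ss = (426/127)·f/(1−f) ≈ 0.479 mg/L.
Difference ≈ 2.926 − 0.479 ≈ 2.447 mg/L.

2.4 mg/L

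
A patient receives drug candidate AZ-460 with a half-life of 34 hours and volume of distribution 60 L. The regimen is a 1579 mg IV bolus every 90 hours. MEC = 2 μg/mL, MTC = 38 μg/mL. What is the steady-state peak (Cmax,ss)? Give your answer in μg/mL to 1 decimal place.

Over one 90-h interval, 90/34 ≈ 2.6471 half-lives elapse, leaving f ≈ 0.1596 of each dose.
At steady state, accumulation factor R = 1/(1 − e^(−kτ)) ≈ 1.1899.
Single-dose peak C₀ = D/Vd = 1579/60 ≈ 26.317 μg/mL.
Cmax,ss = C₀/(1 − f) ≈ 26.317/0.8404 ≈ 31.315 μg/mL.
Peak 31.3 μg/mL vs MTC 38 μg/mL: below toxic threshold.

31.3 μg/mL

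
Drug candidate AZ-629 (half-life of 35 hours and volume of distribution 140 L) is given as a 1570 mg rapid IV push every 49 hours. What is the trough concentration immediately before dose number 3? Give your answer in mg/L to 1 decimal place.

f = (1/2)^(τ/t½) = (1/2)^(49/35) ≈ 0.3789.
C₀ = D/Vd = 1570/140 ≈ 11.214 mg/L.
Before the 3rd dose, 2 doses have been given. Superposition: Cmin = C₀·(f + f²).
≈ 11.214 × (0.3789 + 0.1436) ≈ 11.214 × 0.5225 ≈ 5.859 mg/L.

5.9 mg/L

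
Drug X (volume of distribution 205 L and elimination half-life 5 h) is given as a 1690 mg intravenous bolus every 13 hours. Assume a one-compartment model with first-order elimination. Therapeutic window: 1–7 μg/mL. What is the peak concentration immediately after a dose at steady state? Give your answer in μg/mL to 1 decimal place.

9.9 μg/mL

Over one 13-h interval, 13/5 ≈ 2.6 half-lives elapse, leaving f ≈ 0.1649 of each dose.
At steady state, accumulation factor R = 1/(1 − e^(−kτ)) ≈ 1.1975.
Each bolus raises the concentration by D/Vd = 1690/205 ≈ 8.244 μg/mL.
Steady-state peak Cmax,ss = C₀·R ≈ 8.244 × 1.1975 ≈ 9.872 μg/mL.
Peak 9.9 μg/mL vs MTC 7 μg/mL: exceeds toxic threshold.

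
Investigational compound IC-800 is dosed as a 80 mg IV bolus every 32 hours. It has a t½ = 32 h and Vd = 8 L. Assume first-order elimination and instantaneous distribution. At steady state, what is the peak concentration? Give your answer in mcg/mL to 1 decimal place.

The dosing interval is 1 half-life, so f = 2^(−1) = 0.5.
Accumulation ratio R = 1/(1 − f) = 1/0.5 = 2/1.
Single-dose peak C₀ = D/Vd = 80/8 = 10 mcg/mL.
Steady-state peak Cmax,ss = C₀·R = 10 × 2/1 ≈ 20.000 mcg/mL.

20.0 mcg/mL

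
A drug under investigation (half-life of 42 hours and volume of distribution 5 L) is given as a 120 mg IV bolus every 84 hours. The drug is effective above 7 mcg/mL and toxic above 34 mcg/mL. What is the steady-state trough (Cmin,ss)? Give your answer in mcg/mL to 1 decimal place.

The dosing interval is 2 half-lives, so f = 2^(−2) = 0.25.
Accumulation ratio R = 1/(1 − f) = 1/0.75 = 4/3.
Single-dose peak C₀ = D/Vd = 120/5 = 24 mcg/mL.
Steady-state peak Cmax,ss = C₀·R = 24 × 4/3 ≈ 32.000 mcg/mL.
Steady-state trough Cmin,ss = Cmax,ss·f ≈ 32.000 × 0.25 ≈ 8.000 mcg/mL.
Trough 8.0 mcg/mL vs MEC 7 mcg/mL: adequate.

8.0 mcg/mL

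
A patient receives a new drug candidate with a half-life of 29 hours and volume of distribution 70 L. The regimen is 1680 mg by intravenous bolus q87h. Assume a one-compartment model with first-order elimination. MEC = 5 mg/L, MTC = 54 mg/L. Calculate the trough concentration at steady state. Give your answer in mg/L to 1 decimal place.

3.4 mg/L

τ = 87 h = 3 half-lives, so f = (1/2)^3 = 0.125.
At steady state, R = 1/(1 − 0.125) = 8/7.
Single-dose peak C₀ = D/Vd = 1680/70 = 24 mg/L.
Steady-state peak Cmax,ss = C₀·R = 24 × 8/7 ≈ 27.429 mg/L.
Steady-state trough Cmin,ss = Cmax,ss·f ≈ 27.429 × 0.125 ≈ 3.429 mg/L.
Trough 3.4 mg/L vs MEC 5 mg/L: subtherapeutic.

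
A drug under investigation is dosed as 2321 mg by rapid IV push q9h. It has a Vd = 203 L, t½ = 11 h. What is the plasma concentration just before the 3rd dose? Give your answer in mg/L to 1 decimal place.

f = (1/2)^(τ/t½) = (1/2)^(9/11) ≈ 0.5672.
C₀ = D/Vd = 2321/203 ≈ 11.433 mg/L.
Before the 3rd dose, 2 doses have been given. Superposition: Cmin = C₀·(f + f²).
≈ 11.433 × (0.5672 + 0.3217) ≈ 11.433 × 0.8889 ≈ 10.163 mg/L.

10.2 mg/L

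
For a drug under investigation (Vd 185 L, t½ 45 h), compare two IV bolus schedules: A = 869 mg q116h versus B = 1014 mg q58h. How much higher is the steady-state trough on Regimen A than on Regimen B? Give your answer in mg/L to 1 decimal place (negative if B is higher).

-2.9 mg/L

Regimen A: f = (1/2)^(116/45) ≈ 0.1675; Cmin,ss = (869/185)·f/(1−f) ≈ 0.945 mg/L.
Regimen B: f = (1/2)^(58/45) ≈ 0.4093; Cmin,ss = (1014/185)·f/(1−f) ≈ 3.798 mg/L.
Difference ≈ 0.945 − 3.798 ≈ -2.853 mg/L.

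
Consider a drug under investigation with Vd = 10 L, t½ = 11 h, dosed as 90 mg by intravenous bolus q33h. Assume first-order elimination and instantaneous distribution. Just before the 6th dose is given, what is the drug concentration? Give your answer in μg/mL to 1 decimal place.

f = (1/2)^(τ/t½) = (1/2)^(33/11) ≈ 0.1250.
C₀ = D/Vd = 90/10 ≈ 9.000 μg/mL.
Before the 6th dose, 5 doses have been given. Superposition: Cmin = C₀·(f + f² + … + f^5).
≈ 9.000 × (0.1250 + 0.0156 + 0.0020 + 0.0002 + 0.0000) ≈ 9.000 × 0.1428 ≈ 1.285 μg/mL.

1.3 μg/mL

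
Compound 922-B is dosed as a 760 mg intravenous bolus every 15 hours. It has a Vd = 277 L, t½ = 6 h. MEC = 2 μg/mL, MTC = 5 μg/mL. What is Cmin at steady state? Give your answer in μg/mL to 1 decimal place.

0.6 μg/mL

k = ln2/t½ = ln2/6 ≈ 0.115525 h⁻¹; fraction remaining f = e^(−kτ) = e^(−0.115525×15) ≈ 0.1768.
Single-dose peak C₀ = D/Vd = 760/277 ≈ 2.744 μg/mL.
Steady-state trough Cmin,ss = C₀·f/(1−f) ≈ 2.744 × 0.1768/0.8232 ≈ 0.589 μg/mL.
Trough 0.6 μg/mL vs MEC 2 μg/mL: subtherapeutic.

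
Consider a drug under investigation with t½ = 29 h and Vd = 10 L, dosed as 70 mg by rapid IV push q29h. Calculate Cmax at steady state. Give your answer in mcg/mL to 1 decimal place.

τ = 29 h = 1 half-life, so f = (1/2)^1 = 0.5.
At steady state, R = 1/(1 − 0.5) = 2/1.
Single-dose peak C₀ = D/Vd = 70/10 = 7 mcg/mL.
Steady-state peak Cmax,ss = C₀·R = 7 × 2/1 ≈ 14.000 mcg/mL.

14.0 mcg/mL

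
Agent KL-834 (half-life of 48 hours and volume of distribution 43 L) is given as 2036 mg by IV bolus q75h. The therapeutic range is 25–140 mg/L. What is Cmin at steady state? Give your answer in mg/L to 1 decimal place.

24.2 mg/L

k = ln2/t½ = ln2/48 ≈ 0.014441 h⁻¹; fraction remaining f = e^(−kτ) = e^(−0.014441×75) ≈ 0.3386.
At steady state, accumulation factor R = 1/(1 − e^(−kτ)) ≈ 1.5119.
Single-dose peak C₀ = D/Vd = 2036/43 ≈ 47.349 mg/L.
Steady-state peak Cmax,ss = C₀·R ≈ 47.349 × 1.5119 ≈ 71.587 mg/L.
Steady-state trough Cmin,ss = Cmax,ss·f ≈ 71.587 × 0.3386 ≈ 24.239 mg/L.
Trough 24.2 mg/L vs MEC 25 mg/L: subtherapeutic.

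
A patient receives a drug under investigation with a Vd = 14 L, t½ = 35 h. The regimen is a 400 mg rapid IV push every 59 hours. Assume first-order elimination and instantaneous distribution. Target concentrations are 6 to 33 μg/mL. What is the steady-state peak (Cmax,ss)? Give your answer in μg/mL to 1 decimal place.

τ/t½ = 59/35 ≈ 1.6857, so fraction remaining f = (1/2)^(59/35) ≈ 0.3108.
Accumulation ratio R = 1/(1 − f) ≈ 1/0.6892 ≈ 1.4510.
Each bolus raises the concentration by D/Vd = 400/14 ≈ 28.571 μg/mL.
Steady-state peak Cmax,ss = C₀·R ≈ 28.571 × 1.4510 ≈ 41.457 μg/mL.
Peak 41.5 μg/mL vs MTC 33 μg/mL: exceeds toxic threshold.

41.5 μg/mL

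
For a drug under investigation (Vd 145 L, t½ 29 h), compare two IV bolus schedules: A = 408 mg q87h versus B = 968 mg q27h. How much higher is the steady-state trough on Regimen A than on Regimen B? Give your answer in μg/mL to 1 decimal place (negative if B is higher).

Regimen A: f = (1/2)^(87/29) ≈ 0.1250; Cmin,ss = (408/145)·f/(1−f) ≈ 0.402 μg/mL.
Regimen B: f = (1/2)^(27/29) ≈ 0.5245; Cmin,ss = (968/145)·f/(1−f) ≈ 7.364 μg/mL.
Difference ≈ 0.402 − 7.364 ≈ -6.962 μg/mL.

-7.0 μg/mL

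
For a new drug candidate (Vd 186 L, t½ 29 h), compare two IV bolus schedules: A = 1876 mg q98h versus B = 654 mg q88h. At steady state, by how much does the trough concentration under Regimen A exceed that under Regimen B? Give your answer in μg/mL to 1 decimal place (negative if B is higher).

0.6 μg/mL

Regimen A: f = (1/2)^(98/29) ≈ 0.0961; Cmin,ss = (1876/186)·f/(1−f) ≈ 1.072 μg/mL.
Regimen B: f = (1/2)^(88/29) ≈ 0.1220; Cmin,ss = (654/186)·f/(1−f) ≈ 0.489 μg/mL.
Difference ≈ 1.072 − 0.489 ≈ 0.583 μg/mL.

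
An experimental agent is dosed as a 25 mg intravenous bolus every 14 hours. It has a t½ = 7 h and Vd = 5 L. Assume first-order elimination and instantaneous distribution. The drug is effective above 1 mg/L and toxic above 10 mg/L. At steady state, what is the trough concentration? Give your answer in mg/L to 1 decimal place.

1.7 mg/L

The dosing interval is 2 half-lives, so f = 2^(−2) = 0.25.
Accumulation ratio R = 1/(1 − f) = 1/0.75 = 4/3.
Single-dose peak C₀ = D/Vd = 25/5 = 5 mg/L.
Steady-state peak Cmax,ss = C₀·R = 5 × 4/3 ≈ 6.667 mg/L.
Steady-state trough Cmin,ss = Cmax,ss·f ≈ 6.667 × 0.25 ≈ 1.667 mg/L.
Trough 1.7 mg/L vs MEC 1 mg/L: adequate.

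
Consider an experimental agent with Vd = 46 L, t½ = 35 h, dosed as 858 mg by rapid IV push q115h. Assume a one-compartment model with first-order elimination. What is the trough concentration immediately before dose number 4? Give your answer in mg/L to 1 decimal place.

2.1 mg/L

f = (1/2)^(τ/t½) = (1/2)^(115/35) ≈ 0.1025.
C₀ = D/Vd = 858/46 ≈ 18.652 mg/L.
Before the 4th dose, 3 doses have been given. Superposition: Cmin = C₀·(f + f² + … + f^3).
≈ 18.652 × (0.1025 + 0.0105 + 0.0011) ≈ 18.652 × 0.1141 ≈ 2.128 mg/L.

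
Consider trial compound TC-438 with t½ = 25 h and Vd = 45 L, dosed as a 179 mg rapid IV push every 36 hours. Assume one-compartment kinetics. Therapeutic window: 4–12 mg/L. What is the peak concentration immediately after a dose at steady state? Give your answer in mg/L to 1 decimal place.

6.3 mg/L

k = ln2/t½ = ln2/25 ≈ 0.027726 h⁻¹; fraction remaining f = e^(−kτ) = e^(−0.027726×36) ≈ 0.3686.
Accumulation ratio R = 1/(1 − f) ≈ 1/0.6314 ≈ 1.5838.
Each bolus raises the concentration by D/Vd = 179/45 ≈ 3.978 mg/L.
Steady-state peak Cmax,ss = C₀·R ≈ 3.978 × 1.5838 ≈ 6.300 mg/L.
Peak 6.3 mg/L vs MTC 12 mg/L: below toxic threshold.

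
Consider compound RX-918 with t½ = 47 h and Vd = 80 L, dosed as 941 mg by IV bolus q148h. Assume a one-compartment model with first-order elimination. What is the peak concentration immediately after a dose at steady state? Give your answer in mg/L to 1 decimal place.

13.3 mg/L

τ/t½ = 148/47 ≈ 3.1489, so fraction remaining f = (1/2)^(148/47) ≈ 0.1127.
At steady state, accumulation factor R = 1/(1 − e^(−kτ)) ≈ 1.1270.
Each bolus raises the concentration by D/Vd = 941/80 ≈ 11.762 mg/L.
Cmax,ss = C₀/(1 − f) ≈ 11.762/0.8873 ≈ 13.256 mg/L.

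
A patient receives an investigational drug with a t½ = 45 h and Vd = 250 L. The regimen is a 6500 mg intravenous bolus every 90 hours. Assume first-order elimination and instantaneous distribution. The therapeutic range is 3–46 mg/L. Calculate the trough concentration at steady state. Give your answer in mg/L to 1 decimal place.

The dosing interval is 2 half-lives, so f = 2^(−2) = 0.25.
Accumulation ratio R = 1/(1 − f) = 1/0.75 = 4/3.
Single-dose peak C₀ = D/Vd = 6500/250 = 26 mg/L.
Steady-state peak Cmax,ss = C₀·R = 26 × 4/3 ≈ 34.667 mg/L.
Steady-state trough Cmin,ss = Cmax,ss·f ≈ 34.667 × 0.25 ≈ 8.667 mg/L.
Trough 8.7 mg/L vs MEC 3 mg/L: adequate.

8.7 mg/L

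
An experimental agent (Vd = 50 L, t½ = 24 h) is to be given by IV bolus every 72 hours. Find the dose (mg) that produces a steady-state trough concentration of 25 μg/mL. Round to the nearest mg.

τ/t½ = 72/24 ≈ 3, so f = (1/2)^(72/24) ≈ 0.125000.
Cmin,ss = (D/Vd)·f/(1−f), so D = Cmin,ss·Vd·(1−f)/f.
D = 25 × 50 × (1−f)/f ≈ 25 × 50 × 7.00000 ≈ 8750.00 mg.

8750 mg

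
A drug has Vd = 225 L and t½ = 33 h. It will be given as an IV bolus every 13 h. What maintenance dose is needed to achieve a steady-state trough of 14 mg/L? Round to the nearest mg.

989 mg

τ/t½ = 13/33 ≈ 0.39394, so f = (1/2)^(13/33) ≈ 0.761049.
Cmin,ss = (D/Vd)·f/(1−f), so D = Cmin,ss·Vd·(1−f)/f.
D = 14 × 225 × (1−f)/f ≈ 14 × 225 × 0.31398 ≈ 989.04 mg.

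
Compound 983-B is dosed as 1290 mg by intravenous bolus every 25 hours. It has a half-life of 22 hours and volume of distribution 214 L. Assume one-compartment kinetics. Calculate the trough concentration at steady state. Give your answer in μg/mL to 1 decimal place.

5.0 μg/mL

τ/t½ = 25/22 ≈ 1.1364, so fraction remaining f = (1/2)^(25/22) ≈ 0.4549.
At steady state, accumulation factor R = 1/(1 − e^(−kτ)) ≈ 1.8345.
Single-dose peak C₀ = D/Vd = 1290/214 ≈ 6.028 μg/mL.
Cmax,ss = C₀/(1 − f) ≈ 6.028/0.5451 ≈ 11.059 μg/mL.
One interval later, Cmin,ss = Cmax,ss·e^(−kτ) ≈ 11.059 × 0.4549 ≈ 5.031 μg/mL.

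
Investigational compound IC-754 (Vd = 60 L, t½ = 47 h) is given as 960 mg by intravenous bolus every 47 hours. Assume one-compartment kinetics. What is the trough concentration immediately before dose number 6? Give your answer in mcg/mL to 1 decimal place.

f = (1/2)^(τ/t½) = (1/2)^(47/47) ≈ 0.5000.
C₀ = D/Vd = 960/60 ≈ 16.000 mcg/mL.
Before the 6th dose, 5 doses have been given. Superposition: Cmin = C₀·(f + f² + … + f^5).
≈ 16.000 × (0.5000 + 0.2500 + 0.1250 + 0.0625 + 0.0313) ≈ 16.000 × 0.9688 ≈ 15.501 mcg/mL.

15.5 mcg/mL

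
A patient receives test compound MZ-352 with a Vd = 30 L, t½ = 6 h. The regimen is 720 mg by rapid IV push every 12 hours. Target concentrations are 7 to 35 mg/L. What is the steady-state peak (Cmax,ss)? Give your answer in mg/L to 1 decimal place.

The dosing interval is 2 half-lives, so f = 2^(−2) = 0.25.
At steady state, R = 1/(1 − 0.25) = 4/3.
Single-dose peak C₀ = D/Vd = 720/30 = 24 mg/L.
Steady-state peak Cmax,ss = C₀·R = 24 × 4/3 ≈ 32.000 mg/L.
Peak 32.0 mg/L vs MTC 35 mg/L: below toxic threshold.

32.0 mg/L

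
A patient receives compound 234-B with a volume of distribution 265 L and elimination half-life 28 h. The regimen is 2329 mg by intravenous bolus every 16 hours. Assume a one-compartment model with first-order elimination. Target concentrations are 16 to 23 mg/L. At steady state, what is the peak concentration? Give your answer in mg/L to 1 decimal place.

26.9 mg/L

k = ln2/t½ = ln2/28 ≈ 0.024755 h⁻¹; fraction remaining f = e^(−kτ) = e^(−0.024755×16) ≈ 0.6730.
Accumulation ratio R = 1/(1 − f) ≈ 1/0.3270 ≈ 3.0581.
Each bolus raises the concentration by D/Vd = 2329/265 ≈ 8.789 mg/L.
Steady-state peak Cmax,ss = C₀·R ≈ 8.789 × 3.0581 ≈ 26.878 mg/L.
Peak 26.9 mg/L vs MTC 23 mg/L: exceeds toxic threshold.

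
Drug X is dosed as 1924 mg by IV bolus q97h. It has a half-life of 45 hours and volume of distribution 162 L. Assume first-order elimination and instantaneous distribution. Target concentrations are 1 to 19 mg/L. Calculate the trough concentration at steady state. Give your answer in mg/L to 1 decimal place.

3.4 mg/L

τ/t½ = 97/45 ≈ 2.1556, so fraction remaining f = (1/2)^(97/45) ≈ 0.2244.
Each bolus raises the concentration by D/Vd = 1924/162 ≈ 11.877 mg/L.
Steady-state trough Cmin,ss = C₀·f/(1−f) ≈ 11.877 × 0.2244/0.7756 ≈ 3.436 mg/L.
Trough 3.4 mg/L vs MEC 1 mg/L: adequate.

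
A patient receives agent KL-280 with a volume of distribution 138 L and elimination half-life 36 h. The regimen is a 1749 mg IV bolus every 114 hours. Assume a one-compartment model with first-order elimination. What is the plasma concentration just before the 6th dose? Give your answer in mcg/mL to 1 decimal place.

f = (1/2)^(τ/t½) = (1/2)^(114/36) ≈ 0.1114.
C₀ = D/Vd = 1749/138 ≈ 12.674 mcg/mL.
Before the 6th dose, 5 doses have been given. Superposition: Cmin = C₀·(f + f² + … + f^5).
≈ 12.674 × (0.1114 + 0.0124 + 0.0014 + 0.0002 + 0.0000) ≈ 12.674 × 0.1254 ≈ 1.589 mcg/mL.

1.6 mcg/mL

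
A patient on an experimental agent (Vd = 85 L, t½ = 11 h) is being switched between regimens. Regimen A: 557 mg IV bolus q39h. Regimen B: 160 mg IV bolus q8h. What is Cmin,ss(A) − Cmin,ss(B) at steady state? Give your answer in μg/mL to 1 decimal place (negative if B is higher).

Regimen A: f = (1/2)^(39/11) ≈ 0.0856; Cmin,ss = (557/85)·f/(1−f) ≈ 0.613 μg/mL.
Regimen B: f = (1/2)^(8/11) ≈ 0.6040; Cmin,ss = (160/85)·f/(1−f) ≈ 2.871 μg/mL.
Difference ≈ 0.613 − 2.871 ≈ -2.258 μg/mL.

-2.3 μg/mL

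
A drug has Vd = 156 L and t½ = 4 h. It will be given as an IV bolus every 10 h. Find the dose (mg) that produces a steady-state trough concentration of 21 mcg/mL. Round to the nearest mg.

15256 mg

τ/t½ = 10/4 ≈ 2.5, so f = (1/2)^(10/4) ≈ 0.176777.
Cmin,ss = (D/Vd)·f/(1−f), so D = Cmin,ss·Vd·(1−f)/f.
D = 21 × 156 × (1−f)/f ≈ 21 × 156 × 4.65684 ≈ 15255.81 mg.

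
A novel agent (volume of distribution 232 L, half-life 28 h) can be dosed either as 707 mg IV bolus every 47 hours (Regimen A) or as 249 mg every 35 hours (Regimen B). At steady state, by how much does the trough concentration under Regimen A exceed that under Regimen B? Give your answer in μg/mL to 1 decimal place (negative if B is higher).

0.6 μg/mL

Regimen A: f = (1/2)^(47/28) ≈ 0.3124; Cmin,ss = (707/232)·f/(1−f) ≈ 1.385 μg/mL.
Regimen B: f = (1/2)^(35/28) ≈ 0.4204; Cmin,ss = (249/232)·f/(1−f) ≈ 0.778 μg/mL.
Difference ≈ 1.385 − 0.778 ≈ 0.607 μg/mL.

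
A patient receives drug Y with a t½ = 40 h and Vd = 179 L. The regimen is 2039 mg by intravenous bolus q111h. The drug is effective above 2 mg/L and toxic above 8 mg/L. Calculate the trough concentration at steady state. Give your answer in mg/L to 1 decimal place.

k = ln2/t½ = ln2/40 ≈ 0.017329 h⁻¹; fraction remaining f = e^(−kτ) = e^(−0.017329×111) ≈ 0.1461.
At steady state, accumulation factor R = 1/(1 − e^(−kτ)) ≈ 1.1711.
Each bolus raises the concentration by D/Vd = 2039/179 ≈ 11.391 mg/L.
Steady-state peak Cmax,ss = C₀·R ≈ 11.391 × 1.1711 ≈ 13.340 mg/L.
Steady-state trough Cmin,ss = Cmax,ss·f ≈ 13.340 × 0.1461 ≈ 1.949 mg/L.
Trough 1.9 mg/L vs MEC 2 mg/L: subtherapeutic.

1.9 mg/L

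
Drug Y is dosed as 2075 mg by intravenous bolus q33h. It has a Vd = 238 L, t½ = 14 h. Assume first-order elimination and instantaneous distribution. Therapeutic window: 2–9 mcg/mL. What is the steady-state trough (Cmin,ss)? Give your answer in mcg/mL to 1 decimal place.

τ/t½ = 33/14 ≈ 2.3571, so fraction remaining f = (1/2)^(33/14) ≈ 0.1952.
Each bolus raises the concentration by D/Vd = 2075/238 ≈ 8.718 mcg/mL.
Steady-state trough Cmin,ss = C₀·f/(1−f) ≈ 8.718 × 0.1952/0.8048 ≈ 2.115 mcg/mL.
Trough 2.1 mcg/mL vs MEC 2 mcg/mL: adequate.

2.1 mcg/mL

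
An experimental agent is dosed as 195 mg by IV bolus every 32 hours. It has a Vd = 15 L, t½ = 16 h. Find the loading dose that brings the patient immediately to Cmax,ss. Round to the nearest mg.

f = (1/2)^(32/16) ≈ 0.250000; accumulation ratio R = 1/(1−f) ≈ 1.33333.
Loading dose to hit Cmax,ss on first dose: D_load = D_maint·R ≈ 195 × 1.33333 ≈ 260.00 mg.

260 mg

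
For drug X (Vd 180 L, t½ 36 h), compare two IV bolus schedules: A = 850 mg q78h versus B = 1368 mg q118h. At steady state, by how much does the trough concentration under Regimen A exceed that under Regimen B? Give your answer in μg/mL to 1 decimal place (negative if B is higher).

0.5 μg/mL

Regimen A: f = (1/2)^(78/36) ≈ 0.2227; Cmin,ss = (850/180)·f/(1−f) ≈ 1.353 μg/mL.
Regimen B: f = (1/2)^(118/36) ≈ 0.1031; Cmin,ss = (1368/180)·f/(1−f) ≈ 0.874 μg/mL.
Difference ≈ 1.353 − 0.874 ≈ 0.479 μg/mL.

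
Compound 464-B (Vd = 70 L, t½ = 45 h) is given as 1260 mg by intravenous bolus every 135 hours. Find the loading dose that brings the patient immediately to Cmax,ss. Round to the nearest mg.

1440 mg

f = (1/2)^(135/45) ≈ 0.125000; accumulation ratio R = 1/(1−f) ≈ 1.14286.
Loading dose to hit Cmax,ss on first dose: D_load = D_maint·R ≈ 1260 × 1.14286 ≈ 1440.00 mg.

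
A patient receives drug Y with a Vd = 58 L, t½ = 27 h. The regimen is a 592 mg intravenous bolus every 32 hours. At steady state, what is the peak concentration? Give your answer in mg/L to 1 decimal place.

18.2 mg/L

Over one 32-h interval, 32/27 ≈ 1.1852 half-lives elapse, leaving f ≈ 0.4398 of each dose.
Accumulation ratio R = 1/(1 − f) ≈ 1/0.5602 ≈ 1.7851.
Each bolus raises the concentration by D/Vd = 592/58 ≈ 10.207 mg/L.
Steady-state peak Cmax,ss = C₀·R ≈ 10.207 × 1.7851 ≈ 18.221 mg/L.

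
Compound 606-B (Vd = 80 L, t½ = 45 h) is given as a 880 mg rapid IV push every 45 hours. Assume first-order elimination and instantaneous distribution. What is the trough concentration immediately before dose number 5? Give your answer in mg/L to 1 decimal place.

10.3 mg/L

f = (1/2)^(τ/t½) = (1/2)^(45/45) ≈ 0.5000.
C₀ = D/Vd = 880/80 ≈ 11.000 mg/L.
Before the 5th dose, 4 doses have been given. Superposition: Cmin = C₀·(f + f² + … + f^4).
≈ 11.000 × (0.5000 + 0.2500 + 0.1250 + 0.0625) ≈ 11.000 × 0.9375 ≈ 10.312 mg/L.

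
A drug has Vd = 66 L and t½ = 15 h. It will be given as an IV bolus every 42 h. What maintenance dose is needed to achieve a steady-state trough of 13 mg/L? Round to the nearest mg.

5117 mg

τ/t½ = 42/15 ≈ 2.8, so f = (1/2)^(42/15) ≈ 0.143587.
Cmin,ss = (D/Vd)·f/(1−f), so D = Cmin,ss·Vd·(1−f)/f.
D = 13 × 66 × (1−f)/f ≈ 13 × 66 × 5.96442 ≈ 5117.47 mg.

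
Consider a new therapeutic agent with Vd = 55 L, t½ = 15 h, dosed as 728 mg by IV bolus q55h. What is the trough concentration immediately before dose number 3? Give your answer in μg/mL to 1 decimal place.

1.1 μg/mL

f = (1/2)^(τ/t½) = (1/2)^(55/15) ≈ 0.0787.
C₀ = D/Vd = 728/55 ≈ 13.236 μg/mL.
Before the 3rd dose, 2 doses have been given. Superposition: Cmin = C₀·(f + f²).
≈ 13.236 × (0.0787 + 0.0062) ≈ 13.236 × 0.0849 ≈ 1.124 μg/mL.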